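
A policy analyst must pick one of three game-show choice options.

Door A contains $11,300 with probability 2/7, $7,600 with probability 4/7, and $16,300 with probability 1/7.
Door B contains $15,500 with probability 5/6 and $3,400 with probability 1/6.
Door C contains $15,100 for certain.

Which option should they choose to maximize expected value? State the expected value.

Door A = 2/7 × 11300 + 4/7 × 7600 + 1/7 × 16300 = 3228.5714 + 4342.8571 + 2328.5714 = 9900
Door B = 5/6 × 15500 + 1/6 × 3400 = 12916.6667 + 566.6667 = 13483.3333
Door C: 15100 (certain)

Door C ($15,100)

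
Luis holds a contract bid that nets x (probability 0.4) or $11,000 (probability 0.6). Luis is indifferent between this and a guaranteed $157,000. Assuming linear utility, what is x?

0.4·x + 0.6·11000 = 157000
0.4·x = 157000 − 6600 = 150400
x = 150400 / 0.4 = 376000

x = $376,000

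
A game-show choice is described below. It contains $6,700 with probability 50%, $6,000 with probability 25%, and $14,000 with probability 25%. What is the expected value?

$8,350

EV = 0.5 × 6700 + 0.25 × 6000 + 0.25 × 14000 = 3350 + 1500 + 3500 = 8350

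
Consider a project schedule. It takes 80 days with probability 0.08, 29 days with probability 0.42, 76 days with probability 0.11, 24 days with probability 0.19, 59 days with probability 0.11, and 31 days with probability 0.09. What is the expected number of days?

EV = 0.08 × 80 + 0.42 × 29 + 0.11 × 76 + 0.19 × 24 + 0.11 × 59 + 0.09 × 31 = 6.4 + 12.18 + 8.36 + 4.56 + 6.49 + 2.79 = 40.78

40.78 days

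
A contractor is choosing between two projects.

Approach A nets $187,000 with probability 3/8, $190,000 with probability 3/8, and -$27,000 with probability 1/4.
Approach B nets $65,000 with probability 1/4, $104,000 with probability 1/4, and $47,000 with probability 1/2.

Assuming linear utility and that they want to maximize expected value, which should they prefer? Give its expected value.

Approach A ($134,625)

Approach A = 3/8 × 187000 + 3/8 × 190000 + 1/4 × (-27000) = 70125 + 71250 − 6750 = 134625
Approach B = 1/4 × 65000 + 1/4 × 104000 + 1/2 × 47000 = 16250 + 26000 + 23500 = 65750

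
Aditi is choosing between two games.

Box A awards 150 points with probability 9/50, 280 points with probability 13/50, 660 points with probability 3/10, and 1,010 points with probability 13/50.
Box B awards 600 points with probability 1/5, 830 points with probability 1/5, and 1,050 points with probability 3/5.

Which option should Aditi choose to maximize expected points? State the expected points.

Box B (916 points)

Box A = 9/50 × 150 + 13/50 × 280 + 3/10 × 660 + 13/50 × 1010 = 27 + 72.8 + 198 + 262.6 = 560.4
Box B = 1/5 × 600 + 1/5 × 830 + 3/5 × 1050 = 120 + 166 + 630 = 916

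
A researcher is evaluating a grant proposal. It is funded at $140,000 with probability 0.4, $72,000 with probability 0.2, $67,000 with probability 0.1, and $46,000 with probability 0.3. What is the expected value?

$90,900

EV = 0.4 × 140000 + 0.2 × 72000 + 0.1 × 67000 + 0.3 × 46000 = 56000 + 14400 + 6700 + 13800 = 90900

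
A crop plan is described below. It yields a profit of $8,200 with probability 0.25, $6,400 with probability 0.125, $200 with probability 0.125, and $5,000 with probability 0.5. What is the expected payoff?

$5,375

EV = 0.25 × 8200 + 0.125 × 6400 + 0.125 × 200 + 0.5 × 5000 = 2050 + 800 + 25 + 2500 = 5375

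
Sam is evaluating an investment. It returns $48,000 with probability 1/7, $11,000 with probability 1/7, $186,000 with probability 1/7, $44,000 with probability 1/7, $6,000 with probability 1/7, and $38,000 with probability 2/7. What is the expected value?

EV = 1/7 × 48000 + 1/7 × 11000 + 1/7 × 186000 + 1/7 × 44000 + 1/7 × 6000 + 2/7 × 38000 = 6857.1429 + 1571.4286 + 26571.4286 + 6285.7143 + 857.1429 + 10857.1429 = 53000

$53,000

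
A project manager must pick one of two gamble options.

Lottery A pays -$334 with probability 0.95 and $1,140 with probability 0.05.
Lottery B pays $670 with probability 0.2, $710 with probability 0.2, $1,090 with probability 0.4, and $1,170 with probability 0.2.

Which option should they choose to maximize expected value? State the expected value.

Lottery B ($946)

Lottery A = 0.95 × (-334) + 0.05 × 1140 = -317.3 + 57 = -260.3
Lottery B = 0.2 × 670 + 0.2 × 710 + 0.4 × 1090 + 0.2 × 1170 = 134 + 142 + 436 + 234 = 946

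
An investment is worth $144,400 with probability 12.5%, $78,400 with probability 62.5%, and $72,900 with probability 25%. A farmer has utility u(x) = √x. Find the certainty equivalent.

E[u] = 0.125·√144400 + 0.625·√78400 + 0.25·√72900 = 0.125·380 + 0.625·280 + 0.25·270 = 290
CE = (290)² = 84100

$84,100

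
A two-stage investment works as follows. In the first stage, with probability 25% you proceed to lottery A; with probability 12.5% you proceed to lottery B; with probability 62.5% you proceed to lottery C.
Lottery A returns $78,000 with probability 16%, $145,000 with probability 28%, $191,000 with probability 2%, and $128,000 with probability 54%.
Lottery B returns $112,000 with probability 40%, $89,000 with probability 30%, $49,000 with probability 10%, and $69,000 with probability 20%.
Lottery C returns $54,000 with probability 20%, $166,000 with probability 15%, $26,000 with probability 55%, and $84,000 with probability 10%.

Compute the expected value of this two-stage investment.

EV(A) = 0.16 × 78000 + 0.28 × 145000 + 0.02 × 191000 + 0.54 × 128000 = 12480 + 40600 + 3820 + 69120 = 126020
EV(B) = 0.4 × 112000 + 0.3 × 89000 + 0.1 × 49000 + 0.2 × 69000 = 44800 + 26700 + 4900 + 13800 = 90200
EV(C) = 0.2 × 54000 + 0.15 × 166000 + 0.55 × 26000 + 0.1 × 84000 = 10800 + 24900 + 14300 + 8400 = 58400
Overall = 0.25 × 126020 + 0.125 × 90200 + 0.625 × 58400 = 31505 + 11275 + 36500 = 79280

$79,280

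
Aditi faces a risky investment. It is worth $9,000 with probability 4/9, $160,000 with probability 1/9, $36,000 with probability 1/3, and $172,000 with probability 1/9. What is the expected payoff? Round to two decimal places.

$52,888.89

EV = 4/9 × 9000 + 1/9 × 160000 + 1/3 × 36000 + 1/9 × 172000 = 4000 + 17777.7778 + 12000 + 19111.1111 = 52888.8889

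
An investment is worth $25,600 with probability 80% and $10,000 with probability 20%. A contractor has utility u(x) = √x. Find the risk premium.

$576

E[u] = 0.8·√25600 + 0.2·√10000 = 0.8·160 + 0.2·100 = 148
CE = (148)² = 21904
Risk premium = EV − CE = 22480 − 21904 = 576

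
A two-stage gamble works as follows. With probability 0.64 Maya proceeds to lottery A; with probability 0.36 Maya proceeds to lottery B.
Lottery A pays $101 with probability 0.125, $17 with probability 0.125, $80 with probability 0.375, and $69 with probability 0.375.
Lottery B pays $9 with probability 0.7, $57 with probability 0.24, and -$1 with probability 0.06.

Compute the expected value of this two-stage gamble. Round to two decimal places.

$52.37

EV(A) = 0.125 × 101 + 0.125 × 17 + 0.375 × 80 + 0.375 × 69 = 12.625 + 2.125 + 30 + 25.875 = 70.625
EV(B) = 0.7 × 9 + 0.24 × 57 + 0.06 × (-1) = 6.3 + 13.68 − 0.06 = 19.92
Overall = 0.64 × 70.625 + 0.36 × 19.92 = 45.2 + 7.1712 = 52.3712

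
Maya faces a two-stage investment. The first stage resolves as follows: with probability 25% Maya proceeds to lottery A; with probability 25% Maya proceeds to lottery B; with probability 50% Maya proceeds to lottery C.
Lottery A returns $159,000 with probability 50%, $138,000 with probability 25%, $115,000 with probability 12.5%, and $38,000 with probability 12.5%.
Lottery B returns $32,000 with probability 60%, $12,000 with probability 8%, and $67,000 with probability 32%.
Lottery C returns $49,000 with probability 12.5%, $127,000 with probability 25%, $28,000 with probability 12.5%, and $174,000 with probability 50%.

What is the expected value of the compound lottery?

EV(A) = 0.5 × 159000 + 0.25 × 138000 + 0.125 × 115000 + 0.125 × 38000 = 79500 + 34500 + 14375 + 4750 = 133125
EV(B) = 0.6 × 32000 + 0.08 × 12000 + 0.32 × 67000 = 19200 + 960 + 21440 = 41600
EV(C) = 0.125 × 49000 + 0.25 × 127000 + 0.125 × 28000 + 0.5 × 174000 = 6125 + 31750 + 3500 + 87000 = 128375
Overall = 0.25 × 133125 + 0.25 × 41600 + 0.5 × 128375 = 33281.25 + 10400 + 64187.5 = 107868.75

$107,868.75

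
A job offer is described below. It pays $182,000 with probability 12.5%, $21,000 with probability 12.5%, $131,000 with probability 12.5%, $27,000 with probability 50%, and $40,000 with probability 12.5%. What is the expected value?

EV = 0.125 × 182000 + 0.125 × 21000 + 0.125 × 131000 + 0.5 × 27000 + 0.125 × 40000 = 22750 + 2625 + 16375 + 13500 + 5000 = 60250

$60,250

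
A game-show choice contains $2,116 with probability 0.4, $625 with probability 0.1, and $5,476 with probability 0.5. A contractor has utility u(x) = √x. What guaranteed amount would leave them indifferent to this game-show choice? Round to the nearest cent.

E[u] = 0.4·√2116 + 0.1·√625 + 0.5·√5476 = 0.4·46 + 0.1·25 + 0.5·74 = 57.9
CE = (57.9)² = 3352.41

$3,352.41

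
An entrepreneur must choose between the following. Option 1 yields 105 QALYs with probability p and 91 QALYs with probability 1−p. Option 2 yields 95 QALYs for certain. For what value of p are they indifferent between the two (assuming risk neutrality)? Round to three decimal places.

p·105 + (1−p)·91 = 95
14p + 91 = 95
p = (95 − 91) / 14

p = 0.286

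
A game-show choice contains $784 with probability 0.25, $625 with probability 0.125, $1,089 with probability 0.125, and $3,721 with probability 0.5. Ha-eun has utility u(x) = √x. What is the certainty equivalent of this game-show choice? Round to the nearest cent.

$2,002.56

E[u] = 0.25·√784 + 0.125·√625 + 0.125·√1089 + 0.5·√3721 = 0.25·28 + 0.125·25 + 0.125·33 + 0.5·61 = 44.75
CE = (44.75)² = 2002.5625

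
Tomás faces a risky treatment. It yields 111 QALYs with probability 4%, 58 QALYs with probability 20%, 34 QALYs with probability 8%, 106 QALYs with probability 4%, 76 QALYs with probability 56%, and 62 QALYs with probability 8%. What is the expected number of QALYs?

EV = 0.04 × 111 + 0.2 × 58 + 0.08 × 34 + 0.04 × 106 + 0.56 × 76 + 0.08 × 62 = 4.44 + 11.6 + 2.72 + 4.24 + 42.56 + 4.96 = 70.52

70.52 QALYs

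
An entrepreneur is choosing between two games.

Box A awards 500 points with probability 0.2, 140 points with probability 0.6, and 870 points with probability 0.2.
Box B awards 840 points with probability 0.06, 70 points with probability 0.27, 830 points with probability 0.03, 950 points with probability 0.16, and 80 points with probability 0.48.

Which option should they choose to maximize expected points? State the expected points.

Box A = 0.2 × 500 + 0.6 × 140 + 0.2 × 870 = 100 + 84 + 174 = 358
Box B = 0.06 × 840 + 0.27 × 70 + 0.03 × 830 + 0.16 × 950 + 0.48 × 80 = 50.4 + 18.9 + 24.9 + 152 + 38.4 = 284.6

Box A (358 points)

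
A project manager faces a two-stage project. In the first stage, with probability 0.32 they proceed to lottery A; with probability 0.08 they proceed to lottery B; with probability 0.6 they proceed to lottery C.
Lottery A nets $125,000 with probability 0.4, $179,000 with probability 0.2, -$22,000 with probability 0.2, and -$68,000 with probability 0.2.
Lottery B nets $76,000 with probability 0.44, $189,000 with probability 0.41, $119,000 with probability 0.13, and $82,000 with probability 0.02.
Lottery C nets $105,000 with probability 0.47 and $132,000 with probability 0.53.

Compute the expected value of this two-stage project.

EV(A) = 0.4 × 125000 + 0.2 × 179000 + 0.2 × (-22000) + 0.2 × (-68000) = 50000 + 35800 − 4400 − 13600 = 67800
EV(B) = 0.44 × 76000 + 0.41 × 189000 + 0.13 × 119000 + 0.02 × 82000 = 33440 + 77490 + 15470 + 1640 = 128040
EV(C) = 0.47 × 105000 + 0.53 × 132000 = 49350 + 69960 = 119310
Overall = 0.32 × 67800 + 0.08 × 128040 + 0.6 × 119310 = 21696 + 10243.2 + 71586 = 103525.2

$103,525.20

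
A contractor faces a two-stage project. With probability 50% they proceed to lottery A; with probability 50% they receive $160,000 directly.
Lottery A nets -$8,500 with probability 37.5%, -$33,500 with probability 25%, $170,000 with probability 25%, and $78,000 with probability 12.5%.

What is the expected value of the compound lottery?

$100,343.75

EV(A) = 0.375 × (-8500) + 0.25 × (-33500) + 0.25 × 170000 + 0.125 × 78000 = -3187.5 − 8375 + 42500 + 9750 = 40687.5
Branch B: 160000 (certain)
Overall = 0.5 × 40687.5 + 0.5 × 160000 = 20343.75 + 80000 = 100343.75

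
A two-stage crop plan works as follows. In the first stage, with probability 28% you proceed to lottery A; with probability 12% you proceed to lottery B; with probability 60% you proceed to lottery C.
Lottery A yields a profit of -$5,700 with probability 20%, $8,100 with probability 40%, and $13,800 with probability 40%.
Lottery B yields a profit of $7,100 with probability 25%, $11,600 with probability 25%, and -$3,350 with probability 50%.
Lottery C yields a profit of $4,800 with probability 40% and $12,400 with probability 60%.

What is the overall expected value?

$8,109.60

EV(A) = 0.2 × (-5700) + 0.4 × 8100 + 0.4 × 13800 = -1140 + 3240 + 5520 = 7620
EV(B) = 0.25 × 7100 + 0.25 × 11600 + 0.5 × (-3350) = 1775 + 2900 − 1675 = 3000
EV(C) = 0.4 × 4800 + 0.6 × 12400 = 1920 + 7440 = 9360
Overall = 0.28 × 7620 + 0.12 × 3000 + 0.6 × 9360 = 2133.6 + 360 + 5616 = 8109.6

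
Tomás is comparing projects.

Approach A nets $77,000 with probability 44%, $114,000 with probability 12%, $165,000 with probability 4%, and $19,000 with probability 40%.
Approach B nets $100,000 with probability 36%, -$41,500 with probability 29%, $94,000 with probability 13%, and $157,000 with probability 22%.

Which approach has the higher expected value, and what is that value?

Approach B ($70,725)

Approach A = 0.44 × 77000 + 0.12 × 114000 + 0.04 × 165000 + 0.4 × 19000 = 33880 + 13680 + 6600 + 7600 = 61760
Approach B = 0.36 × 100000 + 0.29 × (-41500) + 0.13 × 94000 + 0.22 × 157000 = 36000 − 12035 + 12220 + 34540 = 70725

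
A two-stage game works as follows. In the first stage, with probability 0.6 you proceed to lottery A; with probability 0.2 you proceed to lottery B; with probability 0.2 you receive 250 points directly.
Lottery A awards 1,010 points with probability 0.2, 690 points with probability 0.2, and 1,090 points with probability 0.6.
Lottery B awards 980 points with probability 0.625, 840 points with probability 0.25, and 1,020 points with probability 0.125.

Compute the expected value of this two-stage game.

EV(A) = 0.2 × 1010 + 0.2 × 690 + 0.6 × 1090 = 202 + 138 + 654 = 994
EV(B) = 0.625 × 980 + 0.25 × 840 + 0.125 × 1020 = 612.5 + 210 + 127.5 = 950
Branch C: 250 (certain)
Overall = 0.6 × 994 + 0.2 × 950 + 0.2 × 250 = 596.4 + 190 + 50 = 836.4

836.4 points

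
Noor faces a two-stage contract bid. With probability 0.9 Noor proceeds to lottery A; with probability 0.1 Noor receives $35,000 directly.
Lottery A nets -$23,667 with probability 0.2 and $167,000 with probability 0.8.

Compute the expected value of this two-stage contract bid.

EV(A) = 0.2 × (-23667) + 0.8 × 167000 = -4733.4 + 133600 = 128866.6
Branch B: 35000 (certain)
Overall = 0.9 × 128866.6 + 0.1 × 35000 = 115979.94 + 3500 = 119479.94

$119,479.94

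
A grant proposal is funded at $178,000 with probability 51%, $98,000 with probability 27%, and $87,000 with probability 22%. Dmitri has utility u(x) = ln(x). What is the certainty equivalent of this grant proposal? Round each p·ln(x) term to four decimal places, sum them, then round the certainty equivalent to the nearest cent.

E[u] = 0.51·ln(178000) + 0.27·ln(98000) + 0.22·ln(87000) = 6.1657 + 3.1030 + 2.5022 = 11.7709
CE = e^11.7709 ≈ 129430.59

$129,430.59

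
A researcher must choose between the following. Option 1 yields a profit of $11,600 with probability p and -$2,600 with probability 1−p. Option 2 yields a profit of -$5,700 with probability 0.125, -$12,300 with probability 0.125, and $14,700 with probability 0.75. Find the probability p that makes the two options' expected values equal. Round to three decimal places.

EV(Option 2) = 0.125 × (-5700) + 0.125 × (-12300) + 0.75 × 14700 = -712.5 − 1537.5 + 11025 = 8775
p·11600 + (1−p)·(-2600) = 8775
14200p − 2600 = 8775
p = (8775 + 2600) / 14200

p = 0.801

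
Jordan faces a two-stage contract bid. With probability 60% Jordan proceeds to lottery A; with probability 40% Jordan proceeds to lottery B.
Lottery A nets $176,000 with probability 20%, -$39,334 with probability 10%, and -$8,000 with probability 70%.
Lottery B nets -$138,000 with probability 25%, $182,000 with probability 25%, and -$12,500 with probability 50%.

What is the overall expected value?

EV(A) = 0.2 × 176000 + 0.1 × (-39334) + 0.7 × (-8000) = 35200 − 3933.4 − 5600 = 25666.6
EV(B) = 0.25 × (-138000) + 0.25 × 182000 + 0.5 × (-12500) = -34500 + 45500 − 6250 = 4750
Overall = 0.6 × 25666.6 + 0.4 × 4750 = 15399.96 + 1900 = 17299.96

$17,299.96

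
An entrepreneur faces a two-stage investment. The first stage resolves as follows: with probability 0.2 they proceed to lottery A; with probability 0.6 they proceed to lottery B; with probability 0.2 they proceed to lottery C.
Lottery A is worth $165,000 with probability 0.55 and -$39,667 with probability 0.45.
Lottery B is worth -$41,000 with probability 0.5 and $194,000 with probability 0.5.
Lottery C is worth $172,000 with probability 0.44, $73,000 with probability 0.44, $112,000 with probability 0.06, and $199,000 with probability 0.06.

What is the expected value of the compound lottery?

EV(A) = 0.55 × 165000 + 0.45 × (-39667) = 90750 − 17850.15 = 72899.85
EV(B) = 0.5 × (-41000) + 0.5 × 194000 = -20500 + 97000 = 76500
EV(C) = 0.44 × 172000 + 0.44 × 73000 + 0.06 × 112000 + 0.06 × 199000 = 75680 + 32120 + 6720 + 11940 = 126460
Overall = 0.2 × 72899.85 + 0.6 × 76500 + 0.2 × 126460 = 14579.97 + 45900 + 25292 = 85771.97

$85,771.97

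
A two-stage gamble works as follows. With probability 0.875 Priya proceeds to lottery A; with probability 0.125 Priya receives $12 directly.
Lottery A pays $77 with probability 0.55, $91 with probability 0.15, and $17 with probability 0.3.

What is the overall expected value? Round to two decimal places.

$54.96

EV(A) = 0.55 × 77 + 0.15 × 91 + 0.3 × 17 = 42.35 + 13.65 + 5.1 = 61.1
Branch B: 12 (certain)
Overall = 0.875 × 61.1 + 0.125 × 12 = 53.4625 + 1.5 = 54.9625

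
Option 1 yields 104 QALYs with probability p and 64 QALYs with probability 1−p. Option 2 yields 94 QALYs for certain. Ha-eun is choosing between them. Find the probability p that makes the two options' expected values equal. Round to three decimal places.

p·104 + (1−p)·64 = 94
40p + 64 = 94
p = (94 − 64) / 40

p = 0.750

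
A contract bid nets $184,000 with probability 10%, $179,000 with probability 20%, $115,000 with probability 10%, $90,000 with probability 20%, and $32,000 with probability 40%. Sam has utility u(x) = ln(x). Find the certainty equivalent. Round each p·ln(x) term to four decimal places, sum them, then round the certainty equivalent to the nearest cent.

E[u] = 0.1·ln(184000) + 0.2·ln(179000) + 0.1·ln(115000) + 0.2·ln(90000) + 0.4·ln(32000) = 1.2123 + 2.4190 + 1.1653 + 2.2815 + 4.1494 = 11.2275
CE = e^11.2275 ≈ 75169.44

$75,169.44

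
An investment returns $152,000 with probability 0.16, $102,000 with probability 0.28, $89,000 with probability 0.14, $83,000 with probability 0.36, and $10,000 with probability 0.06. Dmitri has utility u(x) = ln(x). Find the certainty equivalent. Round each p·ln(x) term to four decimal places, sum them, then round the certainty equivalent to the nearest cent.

$86,163.33

E[u] = 0.16·ln(152000) + 0.28·ln(102000) + 0.14·ln(89000) + 0.36·ln(83000) + 0.06·ln(10000) = 1.9091 + 3.2292 + 1.5955 + 4.0776 + 0.5526 = 11.3640
CE = e^11.3640 ≈ 86163.33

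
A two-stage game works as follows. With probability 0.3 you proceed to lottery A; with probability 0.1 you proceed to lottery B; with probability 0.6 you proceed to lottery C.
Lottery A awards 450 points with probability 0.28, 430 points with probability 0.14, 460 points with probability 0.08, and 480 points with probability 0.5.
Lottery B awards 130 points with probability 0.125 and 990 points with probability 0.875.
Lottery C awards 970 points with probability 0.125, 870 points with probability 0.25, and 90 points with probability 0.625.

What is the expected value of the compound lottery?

464.15 points

EV(A) = 0.28 × 450 + 0.14 × 430 + 0.08 × 460 + 0.5 × 480 = 126 + 60.2 + 36.8 + 240 = 463
EV(B) = 0.125 × 130 + 0.875 × 990 = 16.25 + 866.25 = 882.5
EV(C) = 0.125 × 970 + 0.25 × 870 + 0.625 × 90 = 121.25 + 217.5 + 56.25 = 395
Overall = 0.3 × 463 + 0.1 × 882.5 + 0.6 × 395 = 138.9 + 88.25 + 237 = 464.15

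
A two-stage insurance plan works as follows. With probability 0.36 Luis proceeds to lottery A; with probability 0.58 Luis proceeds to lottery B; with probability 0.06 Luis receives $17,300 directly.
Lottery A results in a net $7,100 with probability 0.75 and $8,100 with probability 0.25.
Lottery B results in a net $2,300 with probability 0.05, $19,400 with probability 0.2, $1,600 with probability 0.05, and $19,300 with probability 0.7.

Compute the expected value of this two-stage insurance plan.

$13,883.30

EV(A) = 0.75 × 7100 + 0.25 × 8100 = 5325 + 2025 = 7350
EV(B) = 0.05 × 2300 + 0.2 × 19400 + 0.05 × 1600 + 0.7 × 19300 = 115 + 3880 + 80 + 13510 = 17585
Branch C: 17300 (certain)
Overall = 0.36 × 7350 + 0.58 × 17585 + 0.06 × 17300 = 2646 + 10199.3 + 1038 = 13883.3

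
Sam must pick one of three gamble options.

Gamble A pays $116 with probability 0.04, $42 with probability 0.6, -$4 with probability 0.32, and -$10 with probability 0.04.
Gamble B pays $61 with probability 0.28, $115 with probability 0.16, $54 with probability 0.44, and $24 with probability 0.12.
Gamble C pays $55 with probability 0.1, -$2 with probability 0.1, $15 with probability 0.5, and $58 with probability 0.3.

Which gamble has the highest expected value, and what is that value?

Gamble A = 0.04 × 116 + 0.6 × 42 + 0.32 × (-4) + 0.04 × (-10) = 4.64 + 25.2 − 1.28 − 0.4 = 28.16
Gamble B = 0.28 × 61 + 0.16 × 115 + 0.44 × 54 + 0.12 × 24 = 17.08 + 18.4 + 23.76 + 2.88 = 62.12
Gamble C = 0.1 × 55 + 0.1 × (-2) + 0.5 × 15 + 0.3 × 58 = 5.5 − 0.2 + 7.5 + 17.4 = 30.2

Gamble B ($62.12)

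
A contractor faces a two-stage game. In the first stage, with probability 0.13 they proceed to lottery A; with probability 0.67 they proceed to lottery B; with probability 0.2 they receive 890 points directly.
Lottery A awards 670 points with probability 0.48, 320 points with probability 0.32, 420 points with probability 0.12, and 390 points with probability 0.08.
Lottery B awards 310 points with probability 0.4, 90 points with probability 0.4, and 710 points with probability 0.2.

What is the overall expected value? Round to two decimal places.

446.07 points

EV(A) = 0.48 × 670 + 0.32 × 320 + 0.12 × 420 + 0.08 × 390 = 321.6 + 102.4 + 50.4 + 31.2 = 505.6
EV(B) = 0.4 × 310 + 0.4 × 90 + 0.2 × 710 = 124 + 36 + 142 = 302
Branch C: 890 (certain)
Overall = 0.13 × 505.6 + 0.67 × 302 + 0.2 × 890 = 65.728 + 202.34 + 178 = 446.068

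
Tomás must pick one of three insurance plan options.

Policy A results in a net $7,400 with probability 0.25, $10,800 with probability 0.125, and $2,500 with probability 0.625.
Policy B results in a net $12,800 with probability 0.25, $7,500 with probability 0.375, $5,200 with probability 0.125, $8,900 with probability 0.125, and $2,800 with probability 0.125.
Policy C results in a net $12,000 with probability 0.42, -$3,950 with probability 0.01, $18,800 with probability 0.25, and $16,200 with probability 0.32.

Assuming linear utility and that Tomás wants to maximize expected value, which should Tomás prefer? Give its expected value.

Policy A = 0.25 × 7400 + 0.125 × 10800 + 0.625 × 2500 = 1850 + 1350 + 1562.5 = 4762.5
Policy B = 0.25 × 12800 + 0.375 × 7500 + 0.125 × 5200 + 0.125 × 8900 + 0.125 × 2800 = 3200 + 2812.5 + 650 + 1112.5 + 350 = 8125
Policy C = 0.42 × 12000 + 0.01 × (-3950) + 0.25 × 18800 + 0.32 × 16200 = 5040 − 39.5 + 4700 + 5184 = 14884.5

Policy C ($14,884.50)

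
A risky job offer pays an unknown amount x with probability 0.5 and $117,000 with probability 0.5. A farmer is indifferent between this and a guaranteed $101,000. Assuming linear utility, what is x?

x = $85,000

0.5·x + 0.5·117000 = 101000
0.5·x = 101000 − 58500 = 42500
x = 42500 / 0.5 = 85000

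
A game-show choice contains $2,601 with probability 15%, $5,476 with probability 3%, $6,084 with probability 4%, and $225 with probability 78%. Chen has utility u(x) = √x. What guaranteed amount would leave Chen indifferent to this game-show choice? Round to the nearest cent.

$609.60

E[u] = 0.15·√2601 + 0.03·√5476 + 0.04·√6084 + 0.78·√225 = 0.15·51 + 0.03·74 + 0.04·78 + 0.78·15 = 24.69
CE = (24.69)² = 609.5961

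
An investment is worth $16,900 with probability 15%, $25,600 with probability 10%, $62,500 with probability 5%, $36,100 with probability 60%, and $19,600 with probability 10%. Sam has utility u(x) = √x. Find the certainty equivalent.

$30,976

E[u] = 0.15·√16900 + 0.1·√25600 + 0.05·√62500 + 0.6·√36100 + 0.1·√19600 = 0.15·130 + 0.1·160 + 0.05·250 + 0.6·190 + 0.1·140 = 176
CE = (176)² = 30976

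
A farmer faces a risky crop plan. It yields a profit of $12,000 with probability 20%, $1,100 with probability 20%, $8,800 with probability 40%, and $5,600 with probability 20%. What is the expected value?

EV = 0.2 × 12000 + 0.2 × 1100 + 0.4 × 8800 + 0.2 × 5600 = 2400 + 220 + 3520 + 1120 = 7260

$7,260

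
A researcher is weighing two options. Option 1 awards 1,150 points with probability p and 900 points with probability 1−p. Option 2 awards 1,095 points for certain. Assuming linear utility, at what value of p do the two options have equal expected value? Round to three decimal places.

p·1150 + (1−p)·900 = 1095
250p + 900 = 1095
p = (1095 − 900) / 250

p = 0.780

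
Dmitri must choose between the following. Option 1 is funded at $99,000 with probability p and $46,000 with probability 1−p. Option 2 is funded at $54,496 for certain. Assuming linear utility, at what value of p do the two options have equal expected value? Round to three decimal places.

p·99000 + (1−p)·46000 = 54496
53000p + 46000 = 54496
p = (54496 − 46000) / 53000

p = 0.160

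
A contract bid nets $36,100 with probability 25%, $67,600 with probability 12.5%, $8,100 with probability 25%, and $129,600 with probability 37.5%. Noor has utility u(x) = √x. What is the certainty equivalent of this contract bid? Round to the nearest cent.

$56,406.25

E[u] = 0.25·√36100 + 0.125·√67600 + 0.25·√8100 + 0.375·√129600 = 0.25·190 + 0.125·260 + 0.25·90 + 0.375·360 = 237.5
CE = (237.5)² = 56406.25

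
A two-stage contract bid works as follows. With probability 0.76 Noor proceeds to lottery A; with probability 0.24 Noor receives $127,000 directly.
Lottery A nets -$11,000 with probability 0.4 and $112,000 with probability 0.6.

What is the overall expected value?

$78,208

EV(A) = 0.4 × (-11000) + 0.6 × 112000 = -4400 + 67200 = 62800
Branch B: 127000 (certain)
Overall = 0.76 × 62800 + 0.24 × 127000 = 47728 + 30480 = 78208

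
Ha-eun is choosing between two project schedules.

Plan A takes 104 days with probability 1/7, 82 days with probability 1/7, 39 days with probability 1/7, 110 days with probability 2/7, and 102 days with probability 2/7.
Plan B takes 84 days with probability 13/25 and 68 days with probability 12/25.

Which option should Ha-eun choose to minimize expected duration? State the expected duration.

Plan B (76.32 days)

Plan A = 1/7 × 104 + 1/7 × 82 + 1/7 × 39 + 2/7 × 110 + 2/7 × 102 = 14.8571 + 11.7143 + 5.5714 + 31.4286 + 29.1429 = 92.7143
Plan B = 13/25 × 84 + 12/25 × 68 = 43.68 + 32.64 = 76.32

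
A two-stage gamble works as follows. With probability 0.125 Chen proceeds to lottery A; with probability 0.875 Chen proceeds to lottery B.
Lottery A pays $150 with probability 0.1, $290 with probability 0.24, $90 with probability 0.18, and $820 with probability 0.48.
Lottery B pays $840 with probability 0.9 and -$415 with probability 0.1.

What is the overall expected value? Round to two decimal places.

EV(A) = 0.1 × 150 + 0.24 × 290 + 0.18 × 90 + 0.48 × 820 = 15 + 69.6 + 16.2 + 393.6 = 494.4
EV(B) = 0.9 × 840 + 0.1 × (-415) = 756 − 41.5 = 714.5
Overall = 0.125 × 494.4 + 0.875 × 714.5 = 61.8 + 625.1875 = 686.9875

$686.99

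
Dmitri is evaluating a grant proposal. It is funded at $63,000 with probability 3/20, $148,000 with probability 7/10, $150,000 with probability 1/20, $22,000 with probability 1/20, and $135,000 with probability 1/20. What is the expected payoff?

EV = 3/20 × 63000 + 7/10 × 148000 + 1/20 × 150000 + 1/20 × 22000 + 1/20 × 135000 = 9450 + 103600 + 7500 + 1100 + 6750 = 128400

$128,400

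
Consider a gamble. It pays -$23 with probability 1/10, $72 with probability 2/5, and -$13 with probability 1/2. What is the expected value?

$20

EV = 1/10 × (-23) + 2/5 × 72 + 1/2 × (-13) = -2.3 + 28.8 − 6.5 = 20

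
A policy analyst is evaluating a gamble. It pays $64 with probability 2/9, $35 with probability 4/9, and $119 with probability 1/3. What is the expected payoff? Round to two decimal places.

EV = 2/9 × 64 + 4/9 × 35 + 1/3 × 119 = 14.2222 + 15.5556 + 39.6667 = 69.4444

$69.44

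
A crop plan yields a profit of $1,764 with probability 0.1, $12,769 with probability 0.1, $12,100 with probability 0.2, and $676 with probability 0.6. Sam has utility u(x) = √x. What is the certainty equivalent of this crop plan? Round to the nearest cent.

E[u] = 0.1·√1764 + 0.1·√12769 + 0.2·√12100 + 0.6·√676 = 0.1·42 + 0.1·113 + 0.2·110 + 0.6·26 = 53.1
CE = (53.1)² = 2819.61

$2,819.61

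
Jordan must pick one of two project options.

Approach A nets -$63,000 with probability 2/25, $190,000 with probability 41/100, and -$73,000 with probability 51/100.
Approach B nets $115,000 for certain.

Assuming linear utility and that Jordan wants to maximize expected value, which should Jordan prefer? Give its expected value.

Approach B ($115,000)

Approach A = 2/25 × (-63000) + 41/100 × 190000 + 51/100 × (-73000) = -5040 + 77900 − 37230 = 35630
Approach B: 115000 (certain)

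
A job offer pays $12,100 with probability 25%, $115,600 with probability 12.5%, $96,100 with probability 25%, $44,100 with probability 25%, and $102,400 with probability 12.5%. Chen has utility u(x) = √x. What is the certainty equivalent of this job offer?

E[u] = 0.25·√12100 + 0.125·√115600 + 0.25·√96100 + 0.25·√44100 + 0.125·√102400 = 0.25·110 + 0.125·340 + 0.25·310 + 0.25·210 + 0.125·320 = 240
CE = (240)² = 57600

$57,600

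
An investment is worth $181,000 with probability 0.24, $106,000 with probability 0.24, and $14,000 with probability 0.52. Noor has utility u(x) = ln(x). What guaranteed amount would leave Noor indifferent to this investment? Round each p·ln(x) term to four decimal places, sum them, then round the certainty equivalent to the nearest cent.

E[u] = 0.24·ln(181000) + 0.24·ln(106000) + 0.52·ln(14000) = 2.9055 + 2.7771 + 4.9643 = 10.6469
CE = e^10.6469 ≈ 42062.00

$42,062.00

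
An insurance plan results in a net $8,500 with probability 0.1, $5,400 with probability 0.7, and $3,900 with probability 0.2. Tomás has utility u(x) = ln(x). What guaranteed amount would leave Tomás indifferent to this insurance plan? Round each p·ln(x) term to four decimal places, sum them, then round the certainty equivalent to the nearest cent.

$5,294.37

E[u] = 0.1·ln(8500) + 0.7·ln(5400) + 0.2·ln(3900) = 0.9048 + 6.0159 + 1.6537 = 8.5744
CE = e^8.5744 ≈ 5294.37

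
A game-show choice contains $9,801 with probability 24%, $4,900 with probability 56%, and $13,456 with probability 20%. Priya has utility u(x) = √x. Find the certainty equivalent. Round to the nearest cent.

E[u] = 0.24·√9801 + 0.56·√4900 + 0.2·√13456 = 0.24·99 + 0.56·70 + 0.2·116 = 86.16
CE = (86.16)² = 7423.5456

$7,423.55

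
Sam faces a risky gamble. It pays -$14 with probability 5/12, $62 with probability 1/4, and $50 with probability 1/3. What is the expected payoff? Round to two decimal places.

$26.33

EV = 5/12 × (-14) + 1/4 × 62 + 1/3 × 50 = -5.8333 + 15.5 + 16.6667 = 26.3333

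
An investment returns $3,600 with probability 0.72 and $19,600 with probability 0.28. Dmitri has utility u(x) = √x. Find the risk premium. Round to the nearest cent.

E[u] = 0.72·√3600 + 0.28·√19600 = 0.72·60 + 0.28·140 = 82.4
CE = (82.4)² = 6789.76
Risk premium = EV − CE = 8080 − 6789.76 = 1290.24

$1,290.24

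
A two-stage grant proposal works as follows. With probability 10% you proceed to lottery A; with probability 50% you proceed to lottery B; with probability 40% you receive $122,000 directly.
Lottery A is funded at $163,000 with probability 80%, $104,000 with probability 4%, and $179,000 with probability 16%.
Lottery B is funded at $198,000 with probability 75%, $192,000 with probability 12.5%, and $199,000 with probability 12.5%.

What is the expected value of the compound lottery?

EV(A) = 0.8 × 163000 + 0.04 × 104000 + 0.16 × 179000 = 130400 + 4160 + 28640 = 163200
EV(B) = 0.75 × 198000 + 0.125 × 192000 + 0.125 × 199000 = 148500 + 24000 + 24875 = 197375
Branch C: 122000 (certain)
Overall = 0.1 × 163200 + 0.5 × 197375 + 0.4 × 122000 = 16320 + 98687.5 + 48800 = 163807.5

$163,807.50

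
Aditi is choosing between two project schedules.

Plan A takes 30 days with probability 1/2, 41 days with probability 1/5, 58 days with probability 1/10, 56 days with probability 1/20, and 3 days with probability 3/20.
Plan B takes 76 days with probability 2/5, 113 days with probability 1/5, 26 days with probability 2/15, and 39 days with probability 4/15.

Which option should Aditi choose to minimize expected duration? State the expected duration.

Plan A (32.25 days)

Plan A = 1/2 × 30 + 1/5 × 41 + 1/10 × 58 + 1/20 × 56 + 3/20 × 3 = 15 + 8.2 + 5.8 + 2.8 + 0.45 = 32.25
Plan B = 2/5 × 76 + 1/5 × 113 + 2/15 × 26 + 4/15 × 39 = 30.4 + 22.6 + 3.4667 + 10.4 = 66.8667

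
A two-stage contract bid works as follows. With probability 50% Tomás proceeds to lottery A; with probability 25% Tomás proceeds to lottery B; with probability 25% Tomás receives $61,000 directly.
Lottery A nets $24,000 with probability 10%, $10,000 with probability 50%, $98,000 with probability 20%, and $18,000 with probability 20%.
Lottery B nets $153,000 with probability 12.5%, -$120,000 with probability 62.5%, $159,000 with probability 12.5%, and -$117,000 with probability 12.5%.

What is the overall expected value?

$17,893.75

EV(A) = 0.1 × 24000 + 0.5 × 10000 + 0.2 × 98000 + 0.2 × 18000 = 2400 + 5000 + 19600 + 3600 = 30600
EV(B) = 0.125 × 153000 + 0.625 × (-120000) + 0.125 × 159000 + 0.125 × (-117000) = 19125 − 75000 + 19875 − 14625 = -50625
Branch C: 61000 (certain)
Overall = 0.5 × 30600 + 0.25 × (-50625) + 0.25 × 61000 = 15300 − 12656.25 + 15250 = 17893.75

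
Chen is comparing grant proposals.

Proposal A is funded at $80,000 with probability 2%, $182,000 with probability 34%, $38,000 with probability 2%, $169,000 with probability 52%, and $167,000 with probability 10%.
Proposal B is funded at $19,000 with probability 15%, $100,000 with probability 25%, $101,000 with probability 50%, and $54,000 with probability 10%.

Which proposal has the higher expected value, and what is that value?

Proposal A = 0.02 × 80000 + 0.34 × 182000 + 0.02 × 38000 + 0.52 × 169000 + 0.1 × 167000 = 1600 + 61880 + 760 + 87880 + 16700 = 168820
Proposal B = 0.15 × 19000 + 0.25 × 100000 + 0.5 × 101000 + 0.1 × 54000 = 2850 + 25000 + 50500 + 5400 = 83750

Proposal A ($168,820)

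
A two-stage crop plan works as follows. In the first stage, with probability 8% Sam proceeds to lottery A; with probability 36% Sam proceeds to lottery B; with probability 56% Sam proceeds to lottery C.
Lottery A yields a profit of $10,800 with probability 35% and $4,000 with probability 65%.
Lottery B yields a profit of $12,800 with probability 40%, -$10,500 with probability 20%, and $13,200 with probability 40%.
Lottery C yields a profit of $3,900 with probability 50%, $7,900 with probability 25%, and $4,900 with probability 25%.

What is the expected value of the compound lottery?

$6,382.40

EV(A) = 0.35 × 10800 + 0.65 × 4000 = 3780 + 2600 = 6380
EV(B) = 0.4 × 12800 + 0.2 × (-10500) + 0.4 × 13200 = 5120 − 2100 + 5280 = 8300
EV(C) = 0.5 × 3900 + 0.25 × 7900 + 0.25 × 4900 = 1950 + 1975 + 1225 = 5150
Overall = 0.08 × 6380 + 0.36 × 8300 + 0.56 × 5150 = 510.4 + 2988 + 2884 = 6382.4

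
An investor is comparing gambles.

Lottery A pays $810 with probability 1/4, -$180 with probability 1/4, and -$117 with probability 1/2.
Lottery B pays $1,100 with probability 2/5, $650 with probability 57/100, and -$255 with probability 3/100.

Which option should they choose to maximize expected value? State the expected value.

Lottery B ($802.85)

Lottery A = 1/4 × 810 + 1/4 × (-180) + 1/2 × (-117) = 202.5 − 45 − 58.5 = 99
Lottery B = 2/5 × 1100 + 57/100 × 650 + 3/100 × (-255) = 440 + 370.5 − 7.65 = 802.85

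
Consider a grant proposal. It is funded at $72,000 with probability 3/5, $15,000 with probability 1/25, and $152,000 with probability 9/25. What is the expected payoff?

EV = 3/5 × 72000 + 1/25 × 15000 + 9/25 × 152000 = 43200 + 600 + 54720 = 98520

$98,520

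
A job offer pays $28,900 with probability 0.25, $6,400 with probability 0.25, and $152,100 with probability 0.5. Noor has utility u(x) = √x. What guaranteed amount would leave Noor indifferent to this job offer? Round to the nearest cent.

$66,306.25

E[u] = 0.25·√28900 + 0.25·√6400 + 0.5·√152100 = 0.25·170 + 0.25·80 + 0.5·390 = 257.5
CE = (257.5)² = 66306.25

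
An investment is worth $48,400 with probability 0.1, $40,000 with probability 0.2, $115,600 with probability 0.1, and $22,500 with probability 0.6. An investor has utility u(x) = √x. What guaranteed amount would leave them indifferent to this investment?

$34,596

E[u] = 0.1·√48400 + 0.2·√40000 + 0.1·√115600 + 0.6·√22500 = 0.1·220 + 0.2·200 + 0.1·340 + 0.6·150 = 186
CE = (186)² = 34596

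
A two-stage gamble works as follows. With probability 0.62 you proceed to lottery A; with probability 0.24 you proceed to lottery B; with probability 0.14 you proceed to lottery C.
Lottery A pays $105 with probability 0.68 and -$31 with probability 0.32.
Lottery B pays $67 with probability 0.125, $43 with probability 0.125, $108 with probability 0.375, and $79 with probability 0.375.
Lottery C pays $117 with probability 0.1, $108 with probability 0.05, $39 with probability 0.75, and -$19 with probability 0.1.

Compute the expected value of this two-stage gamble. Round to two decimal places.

EV(A) = 0.68 × 105 + 0.32 × (-31) = 71.4 − 9.92 = 61.48
EV(B) = 0.125 × 67 + 0.125 × 43 + 0.375 × 108 + 0.375 × 79 = 8.375 + 5.375 + 40.5 + 29.625 = 83.875
EV(C) = 0.1 × 117 + 0.05 × 108 + 0.75 × 39 + 0.1 × (-19) = 11.7 + 5.4 + 29.25 − 1.9 = 44.45
Overall = 0.62 × 61.48 + 0.24 × 83.875 + 0.14 × 44.45 = 38.1176 + 20.13 + 6.223 = 64.4706

$64.47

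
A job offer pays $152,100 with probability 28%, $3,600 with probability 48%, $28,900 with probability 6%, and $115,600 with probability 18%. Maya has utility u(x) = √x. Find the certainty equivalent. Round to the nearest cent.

E[u] = 0.28·√152100 + 0.48·√3600 + 0.06·√28900 + 0.18·√115600 = 0.28·390 + 0.48·60 + 0.06·170 + 0.18·340 = 209.4
CE = (209.4)² = 43848.36

$43,848.36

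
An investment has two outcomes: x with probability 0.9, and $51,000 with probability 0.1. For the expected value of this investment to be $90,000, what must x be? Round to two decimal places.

0.9·x + 0.1·51000 = 90000
0.9·x = 90000 − 5100 = 84900
x = 84900 / 0.9 = 94333.3333

x = $94,333.33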